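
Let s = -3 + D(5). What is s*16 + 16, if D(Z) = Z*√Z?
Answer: -32 + 80*√5 ≈ 146.89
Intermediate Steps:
D(Z) = Z^(3/2)
s = -3 + 5*√5 (s = -3 + 5^(3/2) = -3 + 5*√5 ≈ 8.1803)
s*16 + 16 = (-3 + 5*√5)*16 + 16 = (-48 + 80*√5) + 16 = -32 + 80*√5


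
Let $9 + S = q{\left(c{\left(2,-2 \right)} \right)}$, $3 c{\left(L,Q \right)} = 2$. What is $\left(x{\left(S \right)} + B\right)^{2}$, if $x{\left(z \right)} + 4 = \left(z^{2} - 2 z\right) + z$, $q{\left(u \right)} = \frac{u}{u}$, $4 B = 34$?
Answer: $\frac{23409}{4} \approx 5852.3$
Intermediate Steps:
$B = \frac{17}{2}$ ($B = \frac{1}{4} \cdot 34 = \frac{17}{2} \approx 8.5$)
$c{\left(L,Q \right)} = \frac{2}{3}$ ($c{\left(L,Q \right)} = \frac{1}{3} \cdot 2 = \frac{2}{3}$)
$q{\left(u \right)} = 1$
$S = -8$ ($S = -9 + 1 = -8$)
$x{\left(z \right)} = -4 + z^{2} - z$ ($x{\left(z \right)} = -4 + \left(\left(z^{2} - 2 z\right) + z\right) = -4 + \left(z^{2} - z\right) = -4 + z^{2} - z$)
$\left(x{\left(S \right)} + B\right)^{2} = \left(\left(-4 + \left(-8\right)^{2} - -8\right) + \frac{17}{2}\right)^{2} = \left(\left(-4 + 64 + 8\right) + \frac{17}{2}\right)^{2} = \left(68 + \frac{17}{2}\right)^{2} = \left(\frac{153}{2}\right)^{2} = \frac{23409}{4}$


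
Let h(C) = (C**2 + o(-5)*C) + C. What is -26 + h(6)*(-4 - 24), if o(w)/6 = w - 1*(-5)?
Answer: -1202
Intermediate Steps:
o(w) = 30 + 6*w (o(w) = 6*(w - 1*(-5)) = 6*(w + 5) = 6*(5 + w) = 30 + 6*w)
h(C) = C + C**2 (h(C) = (C**2 + (30 + 6*(-5))*C) + C = (C**2 + (30 - 30)*C) + C = (C**2 + 0*C) + C = (C**2 + 0) + C = C**2 + C = C + C**2)
-26 + h(6)*(-4 - 24) = -26 + (6*(1 + 6))*(-4 - 24) = -26 + (6*7)*(-28) = -26 + 42*(-28) = -26 - 1176 = -1202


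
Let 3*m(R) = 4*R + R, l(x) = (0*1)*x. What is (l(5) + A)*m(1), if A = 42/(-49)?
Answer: -10/7 ≈ -1.4286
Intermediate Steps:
l(x) = 0 (l(x) = 0*x = 0)
m(R) = 5*R/3 (m(R) = (4*R + R)/3 = (5*R)/3 = 5*R/3)
A = -6/7 (A = 42*(-1/49) = -6/7 ≈ -0.85714)
(l(5) + A)*m(1) = (0 - 6/7)*((5/3)*1) = -6/7*5/3 = -10/7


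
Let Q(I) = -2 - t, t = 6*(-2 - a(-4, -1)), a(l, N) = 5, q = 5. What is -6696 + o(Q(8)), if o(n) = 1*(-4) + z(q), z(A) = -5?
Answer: -6705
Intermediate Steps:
t = -42 (t = 6*(-2 - 1*5) = 6*(-2 - 5) = 6*(-7) = -42)
Q(I) = 40 (Q(I) = -2 - 1*(-42) = -2 + 42 = 40)
o(n) = -9 (o(n) = 1*(-4) - 5 = -4 - 5 = -9)
-6696 + o(Q(8)) = -6696 - 9 = -6705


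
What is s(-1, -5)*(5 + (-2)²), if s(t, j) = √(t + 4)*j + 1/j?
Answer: -9/5 - 45*√3 ≈ -79.742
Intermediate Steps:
s(t, j) = 1/j + j*√(4 + t) (s(t, j) = √(4 + t)*j + 1/j = j*√(4 + t) + 1/j = 1/j + j*√(4 + t))
s(-1, -5)*(5 + (-2)²) = (1/(-5) - 5*√(4 - 1))*(5 + (-2)²) = (-⅕ - 5*√3)*(5 + 4) = (-⅕ - 5*√3)*9 = -9/5 - 45*√3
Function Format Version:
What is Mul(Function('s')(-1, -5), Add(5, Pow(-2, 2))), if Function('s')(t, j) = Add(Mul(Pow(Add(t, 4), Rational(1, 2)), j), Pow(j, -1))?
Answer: Add(Rational(-9, 5), Mul(-45, Pow(3, Rational(1, 2)))) ≈ -79.742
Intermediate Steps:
Function('s')(t, j) = Add(Pow(j, -1), Mul(j, Pow(Add(4, t), Rational(1, 2)))) (Function('s')(t, j) = Add(Mul(Pow(Add(4, t), Rational(1, 2)), j), Pow(j, -1)) = Add(Mul(j, Pow(Add(4, t), Rational(1, 2))), Pow(j, -1)) = Add(Pow(j, -1), Mul(j, Pow(Add(4, t), Rational(1, 2)))))
Mul(Function('s')(-1, -5), Add(5, Pow(-2, 2))) = Mul(Add(Pow(-5, -1), Mul(-5, Pow(Add(4, -1), Rational(1, 2)))), Add(5, Pow(-2, 2))) = Mul(Add(Rational(-1, 5), Mul(-5, Pow(3, Rational(1, 2)))), Add(5, 4)) = Mul(Add(Rational(-1, 5), Mul(-5, Pow(3, Rational(1, 2)))), 9) = Add(Rational(-9, 5), Mul(-45, Pow(3, Rational(1, 2))))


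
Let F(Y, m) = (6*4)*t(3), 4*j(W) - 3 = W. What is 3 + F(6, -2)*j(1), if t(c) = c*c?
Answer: 219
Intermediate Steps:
t(c) = c**2
j(W) = 3/4 + W/4
F(Y, m) = 216 (F(Y, m) = (6*4)*3**2 = 24*9 = 216)
3 + F(6, -2)*j(1) = 3 + 216*(3/4 + (1/4)*1) = 3 + 216*(3/4 + 1/4) = 3 + 216*1 = 3 + 216 = 219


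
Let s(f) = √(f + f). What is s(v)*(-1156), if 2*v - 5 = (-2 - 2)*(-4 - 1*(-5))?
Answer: -1156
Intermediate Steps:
v = ½ (v = 5/2 + ((-2 - 2)*(-4 - 1*(-5)))/2 = 5/2 + (-4*(-4 + 5))/2 = 5/2 + (-4*1)/2 = 5/2 + (½)*(-4) = 5/2 - 2 = ½ ≈ 0.50000)
s(f) = √2*√f (s(f) = √(2*f) = √2*√f)
s(v)*(-1156) = (√2*√(½))*(-1156) = (√2*(√2/2))*(-1156) = 1*(-1156) = -1156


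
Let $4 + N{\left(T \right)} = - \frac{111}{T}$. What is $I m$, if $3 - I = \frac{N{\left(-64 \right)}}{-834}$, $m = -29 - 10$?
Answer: $- \frac{2079779}{17792} \approx -116.89$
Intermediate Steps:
$m = -39$ ($m = -29 - 10 = -39$)
$N{\left(T \right)} = -4 - \frac{111}{T}$
$I = \frac{159983}{53376}$ ($I = 3 - \frac{-4 - \frac{111}{-64}}{-834} = 3 - \left(-4 - - \frac{111}{64}\right) \left(- \frac{1}{834}\right) = 3 - \left(-4 + \frac{111}{64}\right) \left(- \frac{1}{834}\right) = 3 - \left(- \frac{145}{64}\right) \left(- \frac{1}{834}\right) = 3 - \frac{145}{53376} = \frac{159983}{53376} \approx 2.9973$)
$I m = \frac{159983}{53376} \left(-39\right) = - \frac{2079779}{17792}$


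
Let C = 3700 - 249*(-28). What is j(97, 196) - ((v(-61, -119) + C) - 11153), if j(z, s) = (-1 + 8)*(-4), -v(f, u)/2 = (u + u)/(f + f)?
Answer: 27871/61 ≈ 456.90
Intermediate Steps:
v(f, u) = -2*u/f (v(f, u) = -2*(u + u)/(f + f) = -2*2*u/(2*f) = -2*2*u*1/(2*f) = -2*u/f)
j(z, s) = -28 (j(z, s) = 7*(-4) = -28)
C = 10672 (C = 3700 - 1*(-6972) = 3700 + 6972 = 10672)
j(97, 196) - ((v(-61, -119) + C) - 11153) = -28 - ((-2*(-119)/(-61) + 10672) - 11153) = -28 - ((-2*(-119)*(-1/61) + 10672) - 11153) = -28 - ((-238/61 + 10672) - 11153) = -28 - (650754/61 - 11153) = -28 - 1*(-29579/61) = -28 + 29579/61 = 27871/61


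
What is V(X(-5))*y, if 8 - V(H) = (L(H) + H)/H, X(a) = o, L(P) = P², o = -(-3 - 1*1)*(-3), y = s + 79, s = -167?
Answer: -1672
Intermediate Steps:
y = -88 (y = -167 + 79 = -88)
o = -12 (o = -(-3 - 1)*(-3) = -1*(-4)*(-3) = 4*(-3) = -12)
X(a) = -12
V(H) = 8 - (H + H²)/H (V(H) = 8 - (H² + H)/H = 8 - (H + H²)/H)
V(X(-5))*y = (7 - 1*(-12))*(-88) = (7 + 12)*(-88) = 19*(-88) = -1672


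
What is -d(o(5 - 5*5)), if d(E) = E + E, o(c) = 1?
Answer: -2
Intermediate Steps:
d(E) = 2*E
-d(o(5 - 5*5)) = -2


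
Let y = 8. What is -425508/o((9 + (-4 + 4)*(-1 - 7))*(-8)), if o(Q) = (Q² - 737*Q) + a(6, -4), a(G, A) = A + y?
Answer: -106377/14563 ≈ -7.3046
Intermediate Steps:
a(G, A) = 8 + A (a(G, A) = A + 8 = 8 + A)
o(Q) = 4 + Q² - 737*Q (o(Q) = (Q² - 737*Q) + (8 - 4) = (Q² - 737*Q) + 4 = 4 + Q² - 737*Q)
-425508/o((9 + (-4 + 4)*(-1 - 7))*(-8)) = -425508/(4 + ((9 + (-4 + 4)*(-1 - 7))*(-8))² - 737*(9 + (-4 + 4)*(-1 - 7))*(-8)) = -425508/(4 + ((9 + 0*(-8))*(-8))² - 737*(9 + 0*(-8))*(-8)) = -425508/(4 + ((9 + 0)*(-8))² - 737*(9 + 0)*(-8)) = -425508/(4 + (9*(-8))² - 6633*(-8)) = -425508/(4 + (-72)² - 737*(-72)) = -425508/(4 + 5184 + 53064) = -425508/58252 = -425508*1/58252 = -106377/14563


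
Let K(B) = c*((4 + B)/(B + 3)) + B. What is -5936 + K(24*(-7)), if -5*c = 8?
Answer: -5037112/825 ≈ -6105.6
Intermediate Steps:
c = -8/5 (c = -⅕*8 = -8/5 ≈ -1.6000)
K(B) = B - 8*(4 + B)/(5*(3 + B)) (K(B) = -8*(4 + B)/(5*(B + 3)) + B = -8*(4 + B)/(5*(3 + B)) + B = B - 8*(4 + B)/(5*(3 + B)))
-5936 + K(24*(-7)) = -5936 + (-32 + 5*(24*(-7))² + 7*(24*(-7)))/(5*(3 + 24*(-7))) = -5936 + (-32 + 5*(-168)² + 7*(-168))/(5*(3 - 168)) = -5936 + (⅕)*(-32 + 5*28224 - 1176)/(-165) = -5936 + (⅕)*(-1/165)*(-32 + 141120 - 1176) = -5936 + (⅕)*(-1/165)*139912 = -5936 - 139912/825 = -5037112/825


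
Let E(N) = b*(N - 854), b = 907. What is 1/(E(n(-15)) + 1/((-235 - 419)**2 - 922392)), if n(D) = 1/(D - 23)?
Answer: -9398844/7280362123417 ≈ -1.2910e-6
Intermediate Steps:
n(D) = 1/(-23 + D)
E(N) = -774578 + 907*N (E(N) = 907*(N - 854) = 907*(-854 + N) = -774578 + 907*N)
1/(E(n(-15)) + 1/((-235 - 419)**2 - 922392)) = 1/((-774578 + 907/(-23 - 15)) + 1/((-235 - 419)**2 - 922392)) = 1/((-774578 + 907/(-38)) + 1/((-654)**2 - 922392)) = 1/((-774578 + 907*(-1/38)) + 1/(427716 - 922392)) = 1/((-774578 - 907/38) + 1/(-494676)) = 1/(-29434871/38 - 1/494676) = 1/(-7280362123417/9398844) = -9398844/7280362123417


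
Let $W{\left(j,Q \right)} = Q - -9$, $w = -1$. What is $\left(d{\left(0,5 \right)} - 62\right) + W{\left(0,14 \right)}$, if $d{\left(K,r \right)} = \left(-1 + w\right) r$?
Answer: $-49$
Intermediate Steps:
$d{\left(K,r \right)} = - 2 r$ ($d{\left(K,r \right)} = \left(-1 - 1\right) r = - 2 r$)
$W{\left(j,Q \right)} = 9 + Q$ ($W{\left(j,Q \right)} = Q + 9 = 9 + Q$)
$\left(d{\left(0,5 \right)} - 62\right) + W{\left(0,14 \right)} = \left(\left(-2\right) 5 - 62\right) + \left(9 + 14\right) = \left(-10 - 62\right) + 23 = -72 + 23 = -49$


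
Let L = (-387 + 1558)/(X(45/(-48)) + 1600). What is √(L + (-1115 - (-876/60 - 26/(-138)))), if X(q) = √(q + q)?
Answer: √345*√((-2428483220 - 379703*I*√30)/(6400 + I*√30))/345 ≈ 9.4432e-6 - 33.164*I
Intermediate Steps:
X(q) = √2*√q (X(q) = √(2*q) = √2*√q)
L = 1171/(1600 + I*√30/4) (L = (-387 + 1558)/(√2*√(45/(-48)) + 1600) = 1171/(√2*√(45*(-1/48)) + 1600) = 1171/(√2*√(-15/16) + 1600) = 1171/(√2*(I*√15/4) + 1600) = 1171/(I*√30/4 + 1600) = 1171/(1600 + I*√30/4) ≈ 0.73187 - 0.00062635*I)
√(L + (-1115 - (-876/60 - 26/(-138)))) = √((2997760/4096003 - 2342*I*√30/20480015) + (-1115 - (-876/60 - 26/(-138)))) = √((2997760/4096003 - 2342*I*√30/20480015) + (-1115 - (-876*1/60 - 26*(-1/138)))) = √((2997760/4096003 - 2342*I*√30/20480015) + (-1115 - (-73/5 + 13/69))) = √((2997760/4096003 - 2342*I*√30/20480015) + (-1115 - 1*(-4972/345))) = √((2997760/4096003 - 2342*I*√30/20480015) + (-1115 + 4972/345)) = √((2997760/4096003 - 2342*I*√30/20480015) - 379703/345) = √(-1554230399909/1413121035 - 2342*I*√30/20480015)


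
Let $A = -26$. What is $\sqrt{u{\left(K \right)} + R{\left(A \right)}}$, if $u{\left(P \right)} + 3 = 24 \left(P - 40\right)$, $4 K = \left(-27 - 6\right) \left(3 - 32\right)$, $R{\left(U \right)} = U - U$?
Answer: $9 \sqrt{59} \approx 69.13$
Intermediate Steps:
$R{\left(U \right)} = 0$
$K = \frac{957}{4}$ ($K = \frac{\left(-27 - 6\right) \left(3 - 32\right)}{4} = \frac{\left(-33\right) \left(-29\right)}{4} = \frac{1}{4} \cdot 957 = \frac{957}{4} \approx 239.25$)
$u{\left(P \right)} = -963 + 24 P$ ($u{\left(P \right)} = -3 + 24 \left(P - 40\right) = -3 + 24 \left(-40 + P\right) = -3 + \left(-960 + 24 P\right) = -963 + 24 P$)
$\sqrt{u{\left(K \right)} + R{\left(A \right)}} = \sqrt{\left(-963 + 24 \cdot \frac{957}{4}\right) + 0} = \sqrt{\left(-963 + 5742\right) + 0} = \sqrt{4779 + 0} = \sqrt{4779} = 9 \sqrt{59}$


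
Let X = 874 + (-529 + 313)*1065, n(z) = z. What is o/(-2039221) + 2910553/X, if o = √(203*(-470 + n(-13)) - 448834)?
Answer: -2910553/229166 - I*√546883/2039221 ≈ -12.701 - 0.00036265*I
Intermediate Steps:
o = I*√546883 (o = √(203*(-470 - 13) - 448834) = √(203*(-483) - 448834) = √(-98049 - 448834) = √(-546883) = I*√546883 ≈ 739.52*I)
X = -229166 (X = 874 - 216*1065 = 874 - 230040 = -229166)
o/(-2039221) + 2910553/X = (I*√546883)/(-2039221) + 2910553/(-229166) = (I*√546883)*(-1/2039221) + 2910553*(-1/229166) = -I*√546883/2039221 - 2910553/229166 = -2910553/229166 - I*√546883/2039221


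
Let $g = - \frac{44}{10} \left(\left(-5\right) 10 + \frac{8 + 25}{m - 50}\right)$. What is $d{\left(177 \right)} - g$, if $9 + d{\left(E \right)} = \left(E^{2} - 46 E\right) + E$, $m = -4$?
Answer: $\frac{1040954}{45} \approx 23132.0$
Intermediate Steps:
$d{\left(E \right)} = -9 + E^{2} - 45 E$ ($d{\left(E \right)} = -9 + \left(\left(E^{2} - 46 E\right) + E\right) = -9 + \left(E^{2} - 45 E\right) = -9 + E^{2} - 45 E$)
$g = \frac{10021}{45}$ ($g = - \frac{44}{10} \left(\left(-5\right) 10 + \frac{8 + 25}{-4 - 50}\right) = \left(-44\right) \frac{1}{10} \left(-50 + \frac{33}{-54}\right) = - \frac{22 \left(-50 + 33 \left(- \frac{1}{54}\right)\right)}{5} = - \frac{22 \left(-50 - \frac{11}{18}\right)}{5} = \left(- \frac{22}{5}\right) \left(- \frac{911}{18}\right) = \frac{10021}{45} \approx 222.69$)
$d{\left(177 \right)} - g = \left(-9 + 177^{2} - 7965\right) - \frac{10021}{45} = \left(-9 + 31329 - 7965\right) - \frac{10021}{45} = 23355 - \frac{10021}{45} = \frac{1040954}{45}$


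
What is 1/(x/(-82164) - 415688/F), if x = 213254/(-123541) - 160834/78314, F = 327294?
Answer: -1971043484724189612/2503282816958734499 ≈ -0.78738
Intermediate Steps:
x = -18285183475/4837494937 (x = 213254*(-1/123541) - 160834*1/78314 = -213254/123541 - 80417/39157 = -18285183475/4837494937 ≈ -3.7799)
1/(x/(-82164) - 415688/F) = 1/(-18285183475/4837494937/(-82164) - 415688/327294) = 1/(-18285183475/4837494937*(-1/82164) - 415688*1/327294) = 1/(18285183475/397467934003668 - 207844/163647) = 1/(-2503282816958734499/1971043484724189612) = -1971043484724189612/2503282816958734499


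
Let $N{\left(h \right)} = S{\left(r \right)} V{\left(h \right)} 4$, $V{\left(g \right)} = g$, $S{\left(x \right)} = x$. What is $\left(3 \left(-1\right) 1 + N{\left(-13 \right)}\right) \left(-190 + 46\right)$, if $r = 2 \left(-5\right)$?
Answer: $-74448$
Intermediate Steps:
$r = -10$
$N{\left(h \right)} = - 40 h$ ($N{\left(h \right)} = - 10 h 4 = - 40 h$)
$\left(3 \left(-1\right) 1 + N{\left(-13 \right)}\right) \left(-190 + 46\right) = \left(3 \left(-1\right) 1 - -520\right) \left(-190 + 46\right) = \left(\left(-3\right) 1 + 520\right) \left(-144\right) = \left(-3 + 520\right) \left(-144\right) = 517 \left(-144\right) = -74448$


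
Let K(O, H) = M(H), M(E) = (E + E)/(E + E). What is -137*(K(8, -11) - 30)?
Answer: 3973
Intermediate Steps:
M(E) = 1 (M(E) = (2*E)/((2*E)) = (2*E)*(1/(2*E)) = 1)
K(O, H) = 1
-137*(K(8, -11) - 30) = -137*(1 - 30) = -137*(-29) = 3973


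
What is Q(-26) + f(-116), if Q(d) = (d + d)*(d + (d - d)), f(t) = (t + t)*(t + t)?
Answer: 55176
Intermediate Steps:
f(t) = 4*t² (f(t) = (2*t)*(2*t) = 4*t²)
Q(d) = 2*d² (Q(d) = (2*d)*(d + 0) = (2*d)*d = 2*d²)
Q(-26) + f(-116) = 2*(-26)² + 4*(-116)² = 2*676 + 4*13456 = 1352 + 53824 = 55176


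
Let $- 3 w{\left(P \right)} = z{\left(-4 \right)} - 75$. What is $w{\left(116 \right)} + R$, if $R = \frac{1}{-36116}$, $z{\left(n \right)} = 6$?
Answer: $\frac{830667}{36116} \approx 23.0$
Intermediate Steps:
$w{\left(P \right)} = 23$ ($w{\left(P \right)} = - \frac{6 - 75}{3} = \left(- \frac{1}{3}\right) \left(-69\right) = 23$)
$R = - \frac{1}{36116} \approx -2.7689 \cdot 10^{-5}$
$w{\left(116 \right)} + R = 23 - \frac{1}{36116} = \frac{830667}{36116}$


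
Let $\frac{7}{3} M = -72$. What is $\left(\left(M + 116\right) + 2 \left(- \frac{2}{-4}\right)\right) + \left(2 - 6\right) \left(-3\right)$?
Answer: $\frac{687}{7} \approx 98.143$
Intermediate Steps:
$M = - \frac{216}{7}$ ($M = \frac{3}{7} \left(-72\right) = - \frac{216}{7} \approx -30.857$)
$\left(\left(M + 116\right) + 2 \left(- \frac{2}{-4}\right)\right) + \left(2 - 6\right) \left(-3\right) = \left(\left(- \frac{216}{7} + 116\right) + 2 \left(- \frac{2}{-4}\right)\right) + \left(2 - 6\right) \left(-3\right) = \left(\frac{596}{7} + 2 \left(\left(-2\right) \left(- \frac{1}{4}\right)\right)\right) - -12 = \left(\frac{596}{7} + 2 \cdot \frac{1}{2}\right) + 12 = \left(\frac{596}{7} + 1\right) + 12 = \frac{603}{7} + 12 = \frac{687}{7}$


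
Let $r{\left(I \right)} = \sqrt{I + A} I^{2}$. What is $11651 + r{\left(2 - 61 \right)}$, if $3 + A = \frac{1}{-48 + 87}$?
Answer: $11651 + \frac{3481 i \sqrt{94263}}{39} \approx 11651.0 + 27404.0 i$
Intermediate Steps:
$A = - \frac{116}{39}$ ($A = -3 + \frac{1}{-48 + 87} = -3 + \frac{1}{39} = - \frac{116}{39} \approx -2.9744$)
$r{\left(I \right)} = I^{2} \sqrt{- \frac{116}{39} + I}$ ($r{\left(I \right)} = \sqrt{I - \frac{116}{39}} I^{2} = \sqrt{- \frac{116}{39} + I} I^{2} = I^{2} \sqrt{- \frac{116}{39} + I}$)
$11651 + r{\left(2 - 61 \right)} = 11651 + \frac{\left(2 - 61\right)^{2} \sqrt{-4524 + 1521 \left(2 - 61\right)}}{39} = 11651 + \frac{\left(-59\right)^{2} \sqrt{-4524 + 1521 \left(-59\right)}}{39} = 11651 + \frac{1}{39} \cdot 3481 \sqrt{-4524 - 89739} = 11651 + \frac{1}{39} \cdot 3481 \sqrt{-94263} = 11651 + \frac{1}{39} \cdot 3481 i \sqrt{94263} = 11651 + \frac{3481 i \sqrt{94263}}{39}$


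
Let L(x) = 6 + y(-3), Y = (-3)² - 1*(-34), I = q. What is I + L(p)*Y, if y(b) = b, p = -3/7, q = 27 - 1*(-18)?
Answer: 174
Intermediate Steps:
q = 45 (q = 27 + 18 = 45)
I = 45
p = -3/7 (p = -3*⅐ = -3/7 ≈ -0.42857)
Y = 43 (Y = 9 + 34 = 43)
L(x) = 3 (L(x) = 6 - 3 = 3)
I + L(p)*Y = 45 + 3*43 = 45 + 129 = 174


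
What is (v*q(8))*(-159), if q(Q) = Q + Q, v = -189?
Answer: 480816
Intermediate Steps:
q(Q) = 2*Q
(v*q(8))*(-159) = -378*8*(-159) = -189*16*(-159) = -3024*(-159) = 480816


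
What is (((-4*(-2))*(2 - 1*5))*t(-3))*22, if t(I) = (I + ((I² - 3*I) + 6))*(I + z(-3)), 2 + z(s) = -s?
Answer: 22176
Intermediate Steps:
z(s) = -2 - s
t(I) = (1 + I)*(6 + I² - 2*I) (t(I) = (I + ((I² - 3*I) + 6))*(I + (-2 - 1*(-3))) = (I + (6 + I² - 3*I))*(I + (-2 + 3)) = (6 + I² - 2*I)*(I + 1) = (6 + I² - 2*I)*(1 + I) = (1 + I)*(6 + I² - 2*I))
(((-4*(-2))*(2 - 1*5))*t(-3))*22 = (((-4*(-2))*(2 - 1*5))*(6 + (-3)³ - 1*(-3)² + 4*(-3)))*22 = ((8*(2 - 5))*(6 - 27 - 1*9 - 12))*22 = ((8*(-3))*(6 - 27 - 9 - 12))*22 = -24*(-42)*22 = 1008*22 = 22176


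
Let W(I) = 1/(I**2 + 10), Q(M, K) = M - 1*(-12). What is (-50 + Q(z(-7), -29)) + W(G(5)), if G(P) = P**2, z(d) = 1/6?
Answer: -144139/3810 ≈ -37.832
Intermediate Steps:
z(d) = 1/6
Q(M, K) = 12 + M (Q(M, K) = M + 12 = 12 + M)
W(I) = 1/(10 + I**2)
(-50 + Q(z(-7), -29)) + W(G(5)) = (-50 + (12 + 1/6)) + 1/(10 + (5**2)**2) = (-50 + 73/6) + 1/(10 + 25**2) = -227/6 + 1/(10 + 625) = -227/6 + 1/635 = -144139/3810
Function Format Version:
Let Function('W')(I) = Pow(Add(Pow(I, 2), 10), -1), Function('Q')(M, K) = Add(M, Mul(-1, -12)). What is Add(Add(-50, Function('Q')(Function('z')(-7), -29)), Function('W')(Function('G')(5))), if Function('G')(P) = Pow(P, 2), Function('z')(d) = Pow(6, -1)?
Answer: Rational(-144139, 3810) ≈ -37.832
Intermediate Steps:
Function('z')(d) = Rational(1, 6)
Function('Q')(M, K) = Add(12, M) (Function('Q')(M, K) = Add(M, 12) = Add(12, M))
Function('W')(I) = Pow(Add(10, Pow(I, 2)), -1)
Add(Add(-50, Function('Q')(Function('z')(-7), -29)), Function('W')(Function('G')(5))) = Add(Add(-50, Add(12, Rational(1, 6))), Pow(Add(10, Pow(Pow(5, 2), 2)), -1)) = Add(Add(-50, Rational(73, 6)), Pow(Add(10, Pow(25, 2)), -1)) = Add(Rational(-227, 6), Pow(Add(10, 625), -1)) = Add(Rational(-227, 6), Pow(635, -1)) = Add(Rational(-227, 6), Rational(1, 635)) = Rational(-144139, 3810)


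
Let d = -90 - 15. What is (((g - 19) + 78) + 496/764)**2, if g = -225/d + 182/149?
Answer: 157580771521924/39685819369 ≈ 3970.7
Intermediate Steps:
d = -105
g = 3509/1043 (g = -225/(-105) + 182/149 = -225*(-1/105) + 182*(1/149) = 15/7 + 182/149 = 3509/1043 ≈ 3.3643)
(((g - 19) + 78) + 496/764)**2 = (((3509/1043 - 19) + 78) + 496/764)**2 = ((-16308/1043 + 78) + 496*(1/764))**2 = (65046/1043 + 124/191)**2 = (12553118/199213)**2 = 157580771521924/39685819369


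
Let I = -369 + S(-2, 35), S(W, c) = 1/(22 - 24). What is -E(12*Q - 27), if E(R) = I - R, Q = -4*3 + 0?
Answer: 397/2 ≈ 198.50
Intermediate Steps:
S(W, c) = -½ (S(W, c) = 1/(-2) = -½)
I = -739/2 (I = -369 - ½ = -739/2 ≈ -369.50)
Q = -12 (Q = -12 + 0 = -12)
E(R) = -739/2 - R
-E(12*Q - 27) = -(-739/2 - (12*(-12) - 27)) = -(-739/2 - (-144 - 27)) = -(-739/2 - 1*(-171)) = -(-739/2 + 171) = -1*(-397/2) = 397/2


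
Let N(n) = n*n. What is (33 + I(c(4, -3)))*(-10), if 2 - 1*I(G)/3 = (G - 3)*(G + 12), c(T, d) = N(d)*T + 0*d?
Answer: 47130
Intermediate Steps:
N(n) = n²
c(T, d) = T*d² (c(T, d) = d²*T + 0*d = T*d² + 0 = T*d²)
I(G) = 6 - 3*(-3 + G)*(12 + G) (I(G) = 6 - 3*(G - 3)*(G + 12) = 6 - 3*(-3 + G)*(12 + G))
(33 + I(c(4, -3)))*(-10) = (33 + (114 - 108*(-3)² - 3*(4*(-3)²)²))*(-10) = (33 + (114 - 108*9 - 3*(4*9)²))*(-10) = (33 + (114 - 27*36 - 3*36²))*(-10) = (33 + (114 - 972 - 3*1296))*(-10) = (33 + (114 - 972 - 3888))*(-10) = (33 - 4746)*(-10) = -4713*(-10) = 47130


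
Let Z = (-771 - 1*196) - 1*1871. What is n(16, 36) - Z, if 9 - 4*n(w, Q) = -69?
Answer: 5715/2 ≈ 2857.5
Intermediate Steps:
n(w, Q) = 39/2 (n(w, Q) = 9/4 - ¼*(-69) = 9/4 + 69/4 = 39/2)
Z = -2838 (Z = (-771 - 196) - 1871 = -967 - 1871 = -2838)
n(16, 36) - Z = 39/2 - 1*(-2838) = 39/2 + 2838 = 5715/2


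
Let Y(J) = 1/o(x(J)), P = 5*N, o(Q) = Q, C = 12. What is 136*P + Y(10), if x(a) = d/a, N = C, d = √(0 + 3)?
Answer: 8160 + 10*√3/3 ≈ 8165.8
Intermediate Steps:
d = √3 ≈ 1.7320
N = 12
x(a) = √3/a
P = 60 (P = 5*12 = 60)
Y(J) = J*√3/3 (Y(J) = 1/(√3/J) = J*√3/3)
136*P + Y(10) = 136*60 + (⅓)*10*√3 = 8160 + 10*√3/3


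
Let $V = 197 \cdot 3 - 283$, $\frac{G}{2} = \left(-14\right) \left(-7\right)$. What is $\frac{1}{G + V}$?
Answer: $\frac{1}{504} \approx 0.0019841$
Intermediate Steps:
$G = 196$ ($G = 2 \left(\left(-14\right) \left(-7\right)\right) = 2 \cdot 98 = 196$)
$V = 308$ ($V = 591 - 283 = 308$)
$\frac{1}{G + V} = \frac{1}{196 + 308} = \frac{1}{504}$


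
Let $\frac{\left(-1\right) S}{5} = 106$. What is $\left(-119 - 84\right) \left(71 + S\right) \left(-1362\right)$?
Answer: $-126907074$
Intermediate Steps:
$S = -530$ ($S = \left(-5\right) 106 = -530$)
$\left(-119 - 84\right) \left(71 + S\right) \left(-1362\right) = \left(-119 - 84\right) \left(71 - 530\right) \left(-1362\right) = \left(-203\right) \left(-459\right) \left(-1362\right) = 93177 \left(-1362\right) = -126907074$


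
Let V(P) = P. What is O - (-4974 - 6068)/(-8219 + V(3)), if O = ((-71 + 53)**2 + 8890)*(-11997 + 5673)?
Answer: -239370437809/4108 ≈ -5.8269e+7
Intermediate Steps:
O = -58269336 (O = ((-18)**2 + 8890)*(-6324) = (324 + 8890)*(-6324) = 9214*(-6324) = -58269336)
O - (-4974 - 6068)/(-8219 + V(3)) = -58269336 - (-4974 - 6068)/(-8219 + 3) = -58269336 - (-11042)/(-8216) = -58269336 - (-11042)*(-1)/8216 = -58269336 - 1*5521/4108 = -58269336 - 5521/4108 = -239370437809/4108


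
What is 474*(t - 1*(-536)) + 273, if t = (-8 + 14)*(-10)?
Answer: 225897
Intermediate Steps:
t = -60 (t = 6*(-10) = -60)
474*(t - 1*(-536)) + 273 = 474*(-60 - 1*(-536)) + 273 = 474*(-60 + 536) + 273 = 474*476 + 273 = 225624 + 273 = 225897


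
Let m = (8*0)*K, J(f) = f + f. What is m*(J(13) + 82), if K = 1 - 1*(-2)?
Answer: 0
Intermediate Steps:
J(f) = 2*f
K = 3 (K = 1 + 2 = 3)
m = 0 (m = (8*0)*3 = 0*3 = 0)
m*(J(13) + 82) = 0*(2*13 + 82) = 0*(26 + 82) = 0*108 = 0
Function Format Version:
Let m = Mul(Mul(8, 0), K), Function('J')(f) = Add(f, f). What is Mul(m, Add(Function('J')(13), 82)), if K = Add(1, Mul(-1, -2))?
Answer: 0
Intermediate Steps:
Function('J')(f) = Mul(2, f)
K = 3 (K = Add(1, 2) = 3)
m = 0 (m = Mul(Mul(8, 0), 3) = Mul(0, 3) = 0)
Mul(m, Add(Function('J')(13), 82)) = Mul(0, Add(Mul(2, 13), 82)) = Mul(0, Add(26, 82)) = Mul(0, 108) = 0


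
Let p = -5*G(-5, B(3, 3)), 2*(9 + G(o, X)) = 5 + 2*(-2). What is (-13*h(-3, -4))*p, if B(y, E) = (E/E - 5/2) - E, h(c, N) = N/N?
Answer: -1105/2 ≈ -552.50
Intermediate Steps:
h(c, N) = 1
B(y, E) = -3/2 - E (B(y, E) = (1 - 5*½) - E = (1 - 5/2) - E = -3/2 - E)
G(o, X) = -17/2 (G(o, X) = -9 + (5 + 2*(-2))/2 = -9 + (5 - 4)/2 = -9 + (½)*1 = -9 + ½ = -17/2)
p = 85/2 (p = -5*(-17/2) = 85/2 ≈ 42.500)
(-13*h(-3, -4))*p = -13*1*(85/2) = -13*85/2 = -1105/2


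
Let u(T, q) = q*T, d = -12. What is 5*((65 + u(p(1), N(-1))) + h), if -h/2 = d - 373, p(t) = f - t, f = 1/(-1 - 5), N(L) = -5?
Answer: 25225/6 ≈ 4204.2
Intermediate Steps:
f = -⅙ (f = 1/(-6) = -⅙ ≈ -0.16667)
p(t) = -⅙ - t
u(T, q) = T*q
h = 770 (h = -2*(-12 - 373) = -2*(-385) = 770)
5*((65 + u(p(1), N(-1))) + h) = 5*((65 + (-⅙ - 1*1)*(-5)) + 770) = 5*((65 + (-⅙ - 1)*(-5)) + 770) = 5*((65 - 7/6*(-5)) + 770) = 5*((65 + 35/6) + 770) = 5*(425/6 + 770) = 5*(5045/6) = 25225/6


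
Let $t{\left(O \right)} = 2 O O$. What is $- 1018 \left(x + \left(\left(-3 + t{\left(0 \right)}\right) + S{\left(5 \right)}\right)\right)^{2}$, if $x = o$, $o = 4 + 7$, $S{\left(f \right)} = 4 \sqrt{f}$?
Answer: $-146592 - 65152 \sqrt{5} \approx -2.9228 \cdot 10^{5}$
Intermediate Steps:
$t{\left(O \right)} = 2 O^{2}$
$o = 11$
$x = 11$
$- 1018 \left(x + \left(\left(-3 + t{\left(0 \right)}\right) + S{\left(5 \right)}\right)\right)^{2} = - 1018 \left(11 - \left(3 + 0 - 4 \sqrt{5}\right)\right)^{2} = - 1018 \left(11 + \left(\left(-3 + 2 \cdot 0\right) + 4 \sqrt{5}\right)\right)^{2} = - 1018 \left(11 + \left(\left(-3 + 0\right) + 4 \sqrt{5}\right)\right)^{2} = - 1018 \left(11 - \left(3 - 4 \sqrt{5}\right)\right)^{2} = - 1018 \left(8 + 4 \sqrt{5}\right)^{2}$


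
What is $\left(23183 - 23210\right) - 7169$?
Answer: $-7196$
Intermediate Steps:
$\left(23183 - 23210\right) - 7169 = -27 - 7169 = -7196$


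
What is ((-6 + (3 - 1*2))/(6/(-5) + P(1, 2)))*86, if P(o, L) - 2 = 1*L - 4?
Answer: 1075/3 ≈ 358.33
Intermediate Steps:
P(o, L) = -2 + L (P(o, L) = 2 + (1*L - 4) = 2 + (L - 4) = 2 + (-4 + L) = -2 + L)
((-6 + (3 - 1*2))/(6/(-5) + P(1, 2)))*86 = ((-6 + (3 - 1*2))/(6/(-5) + (-2 + 2)))*86 = ((-6 + (3 - 2))/(6*(-1/5) + 0))*86 = ((-6 + 1)/(-6/5 + 0))*86 = -5/(-6/5)*86 = -5*(-5/6)*86 = (25/6)*86 = 1075/3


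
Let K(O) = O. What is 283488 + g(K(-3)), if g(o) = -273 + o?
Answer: 283212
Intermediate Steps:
283488 + g(K(-3)) = 283488 + (-273 - 3) = 283488 - 276 = 283212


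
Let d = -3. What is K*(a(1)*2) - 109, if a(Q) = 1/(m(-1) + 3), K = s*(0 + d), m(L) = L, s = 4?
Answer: -121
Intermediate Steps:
K = -12 (K = 4*(0 - 3) = 4*(-3) = -12)
a(Q) = ½ (a(Q) = 1/(-1 + 3) = 1/2 = ½)
K*(a(1)*2) - 109 = -6*2 - 109 = -12*1 - 109 = -12 - 109 = -121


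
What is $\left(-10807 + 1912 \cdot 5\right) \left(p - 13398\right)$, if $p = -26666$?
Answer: $49959808$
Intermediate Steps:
$\left(-10807 + 1912 \cdot 5\right) \left(p - 13398\right) = \left(-10807 + 1912 \cdot 5\right) \left(-26666 - 13398\right) = \left(-10807 + 9560\right) \left(-40064\right) = \left(-1247\right) \left(-40064\right) = 49959808$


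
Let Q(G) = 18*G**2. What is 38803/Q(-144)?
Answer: 38803/373248 ≈ 0.10396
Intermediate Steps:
38803/Q(-144) = 38803/((18*(-144)**2)) = 38803/((18*20736)) = 38803/373248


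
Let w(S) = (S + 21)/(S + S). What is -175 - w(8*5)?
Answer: -14061/80 ≈ -175.76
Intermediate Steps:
w(S) = (21 + S)/(2*S) (w(S) = (21 + S)/((2*S)) = (21 + S)*(1/(2*S)) = (21 + S)/(2*S))
-175 - w(8*5) = -175 - (21 + 8*5)/(2*(8*5)) = -175 - (21 + 40)/(2*40) = -175 - 61/(2*40) = -175 - 1*61/80 = -175 - 61/80 = -14061/80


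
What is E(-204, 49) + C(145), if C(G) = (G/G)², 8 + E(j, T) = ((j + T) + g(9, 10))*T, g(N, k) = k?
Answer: -7112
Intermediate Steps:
E(j, T) = -8 + T*(10 + T + j) (E(j, T) = -8 + ((j + T) + 10)*T = -8 + ((T + j) + 10)*T = -8 + (10 + T + j)*T = -8 + T*(10 + T + j))
C(G) = 1 (C(G) = 1² = 1)
E(-204, 49) + C(145) = (-8 + 49² + 10*49 + 49*(-204)) + 1 = (-8 + 2401 + 490 - 9996) + 1 = -7113 + 1 = -7112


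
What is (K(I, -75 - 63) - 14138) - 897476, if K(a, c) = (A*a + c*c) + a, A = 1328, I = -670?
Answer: -1783000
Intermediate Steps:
K(a, c) = c² + 1329*a (K(a, c) = (1328*a + c*c) + a = (1328*a + c²) + a = (c² + 1328*a) + a = c² + 1329*a)
(K(I, -75 - 63) - 14138) - 897476 = (((-75 - 63)² + 1329*(-670)) - 14138) - 897476 = (((-138)² - 890430) - 14138) - 897476 = ((19044 - 890430) - 14138) - 897476 = (-871386 - 14138) - 897476 = -885524 - 897476 = -1783000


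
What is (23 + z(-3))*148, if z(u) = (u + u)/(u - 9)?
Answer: 3478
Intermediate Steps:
z(u) = 2*u/(-9 + u) (z(u) = (2*u)/(-9 + u) = 2*u/(-9 + u))
(23 + z(-3))*148 = (23 + 2*(-3)/(-9 - 3))*148 = (23 + 2*(-3)/(-12))*148 = (23 + 2*(-3)*(-1/12))*148 = (23 + ½)*148 = (47/2)*148 = 3478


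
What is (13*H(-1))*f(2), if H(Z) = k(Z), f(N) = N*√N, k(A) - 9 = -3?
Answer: 156*√2 ≈ 220.62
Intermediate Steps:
k(A) = 6 (k(A) = 9 - 3 = 6)
f(N) = N^(3/2)
H(Z) = 6
(13*H(-1))*f(2) = (13*6)*2^(3/2) = 78*(2*√2) = 156*√2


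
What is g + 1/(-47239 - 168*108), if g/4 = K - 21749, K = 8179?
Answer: -3548989241/65383 ≈ -54280.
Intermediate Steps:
g = -54280 (g = 4*(8179 - 21749) = 4*(-13570) = -54280)
g + 1/(-47239 - 168*108) = -54280 + 1/(-47239 - 168*108) = -54280 + 1/(-47239 - 18144) = -54280 + 1/(-65383) = -54280 - 1/65383 = -3548989241/65383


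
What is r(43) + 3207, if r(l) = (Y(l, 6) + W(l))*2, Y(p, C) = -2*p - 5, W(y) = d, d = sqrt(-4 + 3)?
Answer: 3025 + 2*I ≈ 3025.0 + 2.0*I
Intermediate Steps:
d = I (d = sqrt(-1) = I ≈ 1.0*I)
W(y) = I
Y(p, C) = -5 - 2*p
r(l) = -10 - 4*l + 2*I (r(l) = ((-5 - 2*l) + I)*2 = (-5 + I - 2*l)*2 = -10 - 4*l + 2*I)
r(43) + 3207 = (-10 - 4*43 + 2*I) + 3207 = (-10 - 172 + 2*I) + 3207 = (-182 + 2*I) + 3207 = 3025 + 2*I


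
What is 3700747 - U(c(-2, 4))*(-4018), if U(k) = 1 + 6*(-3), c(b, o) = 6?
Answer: 3632441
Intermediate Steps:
U(k) = -17 (U(k) = 1 - 18 = -17)
3700747 - U(c(-2, 4))*(-4018) = 3700747 - (-17)*(-4018) = 3700747 - 1*68306 = 3700747 - 68306 = 3632441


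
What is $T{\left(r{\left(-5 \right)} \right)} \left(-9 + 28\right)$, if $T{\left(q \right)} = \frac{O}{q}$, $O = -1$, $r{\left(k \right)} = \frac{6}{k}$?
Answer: $\frac{95}{6} \approx 15.833$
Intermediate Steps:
$T{\left(q \right)} = - \frac{1}{q}$
$T{\left(r{\left(-5 \right)} \right)} \left(-9 + 28\right) = - \frac{1}{6 \frac{1}{-5}} \left(-9 + 28\right) = - \frac{1}{6 \left(- \frac{1}{5}\right)} 19 = - \frac{1}{- \frac{6}{5}} \cdot 19 = \left(-1\right) \left(- \frac{5}{6}\right) 19 = \frac{5}{6} \cdot 19 = \frac{95}{6}$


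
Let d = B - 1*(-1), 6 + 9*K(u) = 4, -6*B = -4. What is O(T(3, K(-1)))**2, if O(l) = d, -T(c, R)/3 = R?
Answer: 25/9 ≈ 2.7778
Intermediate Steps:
B = 2/3 (B = -1/6*(-4) = 2/3 ≈ 0.66667)
K(u) = -2/9 (K(u) = -2/3 + (1/9)*4 = -2/3 + 4/9 = -2/9)
T(c, R) = -3*R
d = 5/3 (d = 2/3 - 1*(-1) = 2/3 + 1 = 5/3 ≈ 1.6667)
O(l) = 5/3
O(T(3, K(-1)))**2 = (5/3)**2 = 25/9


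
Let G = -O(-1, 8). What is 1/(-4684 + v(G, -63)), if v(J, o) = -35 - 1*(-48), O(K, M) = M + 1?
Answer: -1/4671 ≈ -0.00021409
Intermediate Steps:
O(K, M) = 1 + M
G = -9 (G = -(1 + 8) = -1*9 = -9)
v(J, o) = 13 (v(J, o) = -35 + 48 = 13)
1/(-4684 + v(G, -63)) = 1/(-4684 + 13) = 1/(-4671) = -1/4671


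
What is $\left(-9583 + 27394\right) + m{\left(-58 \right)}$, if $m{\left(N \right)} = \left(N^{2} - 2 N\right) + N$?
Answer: $21233$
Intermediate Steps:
$m{\left(N \right)} = N^{2} - N$
$\left(-9583 + 27394\right) + m{\left(-58 \right)} = \left(-9583 + 27394\right) - 58 \left(-1 - 58\right) = 17811 - -3422 = 17811 + 3422 = 21233$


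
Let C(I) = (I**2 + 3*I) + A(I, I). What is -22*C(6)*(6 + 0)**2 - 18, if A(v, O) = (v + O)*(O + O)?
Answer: -156834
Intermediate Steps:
A(v, O) = 2*O*(O + v) (A(v, O) = (O + v)*(2*O) = 2*O*(O + v))
C(I) = 3*I + 5*I**2 (C(I) = (I**2 + 3*I) + 2*I*(I + I) = (I**2 + 3*I) + 2*I*(2*I) = (I**2 + 3*I) + 4*I**2 = 3*I + 5*I**2)
-22*C(6)*(6 + 0)**2 - 18 = -22*6*(3 + 5*6)*(6 + 0)**2 - 18 = -22*6*(3 + 30)*6**2 - 18 = -22*6*33*36 - 18 = -4356*36 - 18 = -22*7128 - 18 = -156816 - 18 = -156834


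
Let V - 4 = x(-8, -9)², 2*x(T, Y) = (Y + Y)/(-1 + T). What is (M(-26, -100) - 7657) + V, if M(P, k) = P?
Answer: -7678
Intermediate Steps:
x(T, Y) = Y/(-1 + T) (x(T, Y) = ((Y + Y)/(-1 + T))/2 = ((2*Y)/(-1 + T))/2 = (2*Y/(-1 + T))/2 = Y/(-1 + T))
V = 5 (V = 4 + (-9/(-1 - 8))² = 4 + (-9/(-9))² = 4 + (-9*(-⅑))² = 4 + 1² = 4 + 1 = 5)
(M(-26, -100) - 7657) + V = (-26 - 7657) + 5 = -7683 + 5 = -7678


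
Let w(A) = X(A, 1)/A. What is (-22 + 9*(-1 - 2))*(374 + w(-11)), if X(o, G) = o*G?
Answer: -18375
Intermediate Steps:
X(o, G) = G*o
w(A) = 1 (w(A) = (1*A)/A = A/A = 1)
(-22 + 9*(-1 - 2))*(374 + w(-11)) = (-22 + 9*(-1 - 2))*(374 + 1) = (-22 + 9*(-3))*375 = (-22 - 27)*375 = -49*375 = -18375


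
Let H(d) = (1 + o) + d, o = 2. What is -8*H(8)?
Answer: -88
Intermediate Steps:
H(d) = 3 + d (H(d) = (1 + 2) + d = 3 + d)
-8*H(8) = -8*(3 + 8) = -8*11 = -88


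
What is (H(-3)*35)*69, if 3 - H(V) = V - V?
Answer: 7245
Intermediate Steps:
H(V) = 3 (H(V) = 3 - (V - V) = 3 - 1*0 = 3 + 0 = 3)
(H(-3)*35)*69 = (3*35)*69 = 105*69 = 7245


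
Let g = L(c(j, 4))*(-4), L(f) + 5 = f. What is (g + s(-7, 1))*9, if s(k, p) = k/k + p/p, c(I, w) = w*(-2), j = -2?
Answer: 486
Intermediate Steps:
c(I, w) = -2*w
L(f) = -5 + f
s(k, p) = 2 (s(k, p) = 1 + 1 = 2)
g = 52 (g = (-5 - 2*4)*(-4) = (-5 - 8)*(-4) = -13*(-4) = 52)
(g + s(-7, 1))*9 = (52 + 2)*9 = 54*9 = 486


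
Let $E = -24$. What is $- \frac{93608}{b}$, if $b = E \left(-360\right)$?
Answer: $- \frac{11701}{1080} \approx -10.834$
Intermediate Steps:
$b = 8640$ ($b = \left(-24\right) \left(-360\right) = 8640$)
$- \frac{93608}{b} = - \frac{93608}{8640} = \left(-93608\right) \frac{1}{8640} = - \frac{11701}{1080}$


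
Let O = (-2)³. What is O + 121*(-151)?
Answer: -18279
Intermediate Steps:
O = -8
O + 121*(-151) = -8 + 121*(-151) = -8 - 18271 = -18279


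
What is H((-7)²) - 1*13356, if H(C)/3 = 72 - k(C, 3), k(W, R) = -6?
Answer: -13122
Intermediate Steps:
H(C) = 234 (H(C) = 3*(72 - 1*(-6)) = 3*(72 + 6) = 3*78 = 234)
H((-7)²) - 1*13356 = 234 - 1*13356 = 234 - 13356 = -13122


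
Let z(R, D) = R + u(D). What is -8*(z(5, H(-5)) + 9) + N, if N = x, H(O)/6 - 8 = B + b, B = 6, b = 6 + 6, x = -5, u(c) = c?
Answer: -1365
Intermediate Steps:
b = 12
H(O) = 156 (H(O) = 48 + 6*(6 + 12) = 48 + 6*18 = 48 + 108 = 156)
z(R, D) = D + R (z(R, D) = R + D = D + R)
N = -5
-8*(z(5, H(-5)) + 9) + N = -8*((156 + 5) + 9) - 5 = -8*(161 + 9) - 5 = -8*170 - 5 = -1360 - 5 = -1365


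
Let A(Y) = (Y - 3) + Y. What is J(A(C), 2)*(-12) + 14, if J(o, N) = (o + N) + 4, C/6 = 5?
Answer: -742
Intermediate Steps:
C = 30 (C = 6*5 = 30)
A(Y) = -3 + 2*Y (A(Y) = (-3 + Y) + Y = -3 + 2*Y)
J(o, N) = 4 + N + o (J(o, N) = (N + o) + 4 = 4 + N + o)
J(A(C), 2)*(-12) + 14 = (4 + 2 + (-3 + 2*30))*(-12) + 14 = (4 + 2 + (-3 + 60))*(-12) + 14 = (4 + 2 + 57)*(-12) + 14 = 63*(-12) + 14 = -756 + 14 = -742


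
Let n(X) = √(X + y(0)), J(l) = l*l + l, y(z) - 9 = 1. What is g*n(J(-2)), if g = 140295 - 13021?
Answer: 254548*√3 ≈ 4.4089e+5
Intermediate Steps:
y(z) = 10 (y(z) = 9 + 1 = 10)
J(l) = l + l² (J(l) = l² + l = l + l²)
n(X) = √(10 + X) (n(X) = √(X + 10) = √(10 + X))
g = 127274
g*n(J(-2)) = 127274*√(10 - 2*(1 - 2)) = 127274*√(10 - 2*(-1)) = 127274*√(10 + 2) = 127274*√12 = 127274*(2*√3) = 254548*√3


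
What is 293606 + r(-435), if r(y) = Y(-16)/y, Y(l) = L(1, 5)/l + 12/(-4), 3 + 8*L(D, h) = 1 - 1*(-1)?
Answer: 16347982463/55680 ≈ 2.9361e+5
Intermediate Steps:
L(D, h) = -⅛ (L(D, h) = -3/8 + (1 - 1*(-1))/8 = -3/8 + (1 + 1)/8 = -3/8 + (⅛)*2 = -3/8 + ¼ = -⅛)
Y(l) = -3 - 1/(8*l) (Y(l) = -1/(8*l) + 12/(-4) = -1/(8*l) + 12*(-¼) = -1/(8*l) - 3 = -3 - 1/(8*l))
r(y) = -383/(128*y) (r(y) = (-3 - ⅛/(-16))/y = (-3 - ⅛*(-1/16))/y = (-3 + 1/128)/y = -383/(128*y))
293606 + r(-435) = 293606 - 383/128/(-435) = 293606 - 383/128*(-1/435) = 293606 + 383/55680 = 16347982463/55680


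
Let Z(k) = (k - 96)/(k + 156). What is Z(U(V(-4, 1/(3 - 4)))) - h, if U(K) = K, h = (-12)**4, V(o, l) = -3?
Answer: -352523/17 ≈ -20737.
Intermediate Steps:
h = 20736
Z(k) = (-96 + k)/(156 + k)
Z(U(V(-4, 1/(3 - 4)))) - h = (-96 - 3)/(156 - 3) - 1*20736 = -99/153 - 20736 = (1/153)*(-99) - 20736 = -11/17 - 20736 = -352523/17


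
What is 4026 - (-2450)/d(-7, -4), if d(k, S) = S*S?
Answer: 33433/8 ≈ 4179.1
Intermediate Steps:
d(k, S) = S²
4026 - (-2450)/d(-7, -4) = 4026 - (-2450)/((-4)²) = 4026 - (-2450)/16 = 4026 - 1*(-1225/8) = 4026 + 1225/8 = 33433/8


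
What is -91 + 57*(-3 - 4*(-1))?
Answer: -34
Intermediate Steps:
-91 + 57*(-3 - 4*(-1)) = -91 + 57*(-3 + 4) = -91 + 57*1 = -91 + 57 = -34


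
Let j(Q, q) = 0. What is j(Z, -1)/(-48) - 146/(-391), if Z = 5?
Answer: 146/391 ≈ 0.37340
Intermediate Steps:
j(Z, -1)/(-48) - 146/(-391) = 0/(-48) - 146/(-391) = 0*(-1/48) - 146*(-1/391) = 0 + 146/391 = 146/391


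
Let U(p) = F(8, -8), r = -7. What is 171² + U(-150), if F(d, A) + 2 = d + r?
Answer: 29240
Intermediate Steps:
F(d, A) = -9 + d (F(d, A) = -2 + (d - 7) = -2 + (-7 + d) = -9 + d)
U(p) = -1 (U(p) = -9 + 8 = -1)
171² + U(-150) = 171² - 1 = 29241 - 1 = 29240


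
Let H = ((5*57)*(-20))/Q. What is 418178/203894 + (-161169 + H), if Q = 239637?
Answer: -1312451061097866/8143424413 ≈ -1.6117e+5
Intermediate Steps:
H = -1900/79879 (H = ((5*57)*(-20))/239637 = (285*(-20))*(1/239637) = -5700*1/239637 = -1900/79879 ≈ -0.023786)
418178/203894 + (-161169 + H) = 418178/203894 + (-161169 - 1900/79879) = 418178*(1/203894) - 12874020451/79879 = 209089/101947 - 12874020451/79879 = -1312451061097866/8143424413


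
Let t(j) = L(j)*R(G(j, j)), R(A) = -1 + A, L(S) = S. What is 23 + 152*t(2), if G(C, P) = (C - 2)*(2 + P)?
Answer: -281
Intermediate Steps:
G(C, P) = (-2 + C)*(2 + P)
t(j) = j*(-5 + j²) (t(j) = j*(-1 + (-4 - 2*j + 2*j + j*j)) = j*(-1 + (-4 - 2*j + 2*j + j²)) = j*(-1 + (-4 + j²)) = j*(-5 + j²))
23 + 152*t(2) = 23 + 152*(2*(-5 + 2²)) = 23 + 152*(2*(-5 + 4)) = 23 + 152*(2*(-1)) = 23 + 152*(-2) = 23 - 304 = -281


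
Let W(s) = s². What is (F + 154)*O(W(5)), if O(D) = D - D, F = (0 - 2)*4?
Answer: 0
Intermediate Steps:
F = -8 (F = -2*4 = -8)
O(D) = 0
(F + 154)*O(W(5)) = (-8 + 154)*0 = 146*0 = 0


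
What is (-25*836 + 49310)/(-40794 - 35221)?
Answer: -5682/15203 ≈ -0.37374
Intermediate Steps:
(-25*836 + 49310)/(-40794 - 35221) = (-20900 + 49310)/(-76015) = 28410*(-1/76015) = -5682/15203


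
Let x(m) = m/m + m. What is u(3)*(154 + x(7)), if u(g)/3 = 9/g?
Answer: 1458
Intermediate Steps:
u(g) = 27/g (u(g) = 3*(9/g) = 27/g)
x(m) = 1 + m
u(3)*(154 + x(7)) = (27/3)*(154 + (1 + 7)) = (27*(⅓))*(154 + 8) = 9*162 = 1458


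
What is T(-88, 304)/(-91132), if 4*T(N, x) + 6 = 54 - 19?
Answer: -29/364528 ≈ -7.9555e-5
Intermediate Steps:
T(N, x) = 29/4 (T(N, x) = -3/2 + (54 - 19)/4 = -3/2 + (¼)*35 = -3/2 + 35/4 = 29/4)
T(-88, 304)/(-91132) = (29/4)/(-91132) = (29/4)*(-1/91132) = -29/364528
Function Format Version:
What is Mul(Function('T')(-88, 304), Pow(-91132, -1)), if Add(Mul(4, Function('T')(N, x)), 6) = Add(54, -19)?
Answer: Rational(-29, 364528) ≈ -7.9555e-5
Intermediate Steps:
Function('T')(N, x) = Rational(29, 4) (Function('T')(N, x) = Add(Rational(-3, 2), Mul(Rational(1, 4), Add(54, -19))) = Add(Rational(-3, 2), Mul(Rational(1, 4), 35)) = Add(Rational(-3, 2), Rational(35, 4)) = Rational(29, 4))
Mul(Function('T')(-88, 304), Pow(-91132, -1)) = Mul(Rational(29, 4), Pow(-91132, -1)) = Mul(Rational(29, 4), Rational(-1, 91132)) = Rational(-29, 364528)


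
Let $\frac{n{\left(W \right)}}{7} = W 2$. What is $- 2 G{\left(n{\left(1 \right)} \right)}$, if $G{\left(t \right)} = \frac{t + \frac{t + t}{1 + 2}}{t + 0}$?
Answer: $- \frac{10}{3} \approx -3.3333$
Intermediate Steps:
$n{\left(W \right)} = 14 W$ ($n{\left(W \right)} = 7 W 2 = 7 \cdot 2 W = 14 W$)
$G{\left(t \right)} = \frac{5}{3}$ ($G{\left(t \right)} = \frac{t + \frac{2 t}{3}}{t} = \frac{\frac{5}{3} t}{t} = \frac{5}{3}$)
$- 2 G{\left(n{\left(1 \right)} \right)} = \left(-2\right) \frac{5}{3} = - \frac{10}{3}$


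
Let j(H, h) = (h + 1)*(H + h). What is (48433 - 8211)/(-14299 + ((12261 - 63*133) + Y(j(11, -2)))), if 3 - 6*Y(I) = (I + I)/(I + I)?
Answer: -60333/15625 ≈ -3.8613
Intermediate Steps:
j(H, h) = (1 + h)*(H + h)
Y(I) = 1/3 (Y(I) = 1/2 - (I + I)/(6*(I + I)) = 1/2 - 2*I/(6*(2*I)) = 1/2 - 2*I*1/(2*I)/6 = 1/2 - 1/6*1 = 1/2 - 1/6 = 1/3)
(48433 - 8211)/(-14299 + ((12261 - 63*133) + Y(j(11, -2)))) = (48433 - 8211)/(-14299 + ((12261 - 63*133) + 1/3)) = 40222/(-14299 + ((12261 - 8379) + 1/3)) = 40222/(-14299 + (3882 + 1/3)) = 40222/(-14299 + 11647/3) = 40222/(-31250/3) = 40222*(-3/31250) = -60333/15625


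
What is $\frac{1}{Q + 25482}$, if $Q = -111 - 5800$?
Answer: $\frac{1}{19571} \approx 5.1096 \cdot 10^{-5}$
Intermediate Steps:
$Q = -5911$ ($Q = -111 - 5800 = -5911$)
$\frac{1}{Q + 25482} = \frac{1}{-5911 + 25482} = \frac{1}{19571}$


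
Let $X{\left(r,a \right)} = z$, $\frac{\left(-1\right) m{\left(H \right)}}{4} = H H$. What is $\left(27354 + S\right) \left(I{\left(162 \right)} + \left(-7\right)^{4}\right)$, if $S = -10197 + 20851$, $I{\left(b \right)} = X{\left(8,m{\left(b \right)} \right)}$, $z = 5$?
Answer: $91447248$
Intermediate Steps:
$m{\left(H \right)} = - 4 H^{2}$ ($m{\left(H \right)} = - 4 H H = - 4 H^{2}$)
$X{\left(r,a \right)} = 5$
$I{\left(b \right)} = 5$
$S = 10654$
$\left(27354 + S\right) \left(I{\left(162 \right)} + \left(-7\right)^{4}\right) = \left(27354 + 10654\right) \left(5 + \left(-7\right)^{4}\right) = 38008 \left(5 + 2401\right) = 38008 \cdot 2406 = 91447248$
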